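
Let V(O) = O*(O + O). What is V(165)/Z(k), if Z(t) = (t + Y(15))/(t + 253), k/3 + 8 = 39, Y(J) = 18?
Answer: 6279900/37 ≈ 1.6973e+5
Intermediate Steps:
V(O) = 2*O² (V(O) = O*(2*O) = 2*O²)
k = 93 (k = -24 + 3*39 = -24 + 117 = 93)
Z(t) = (18 + t)/(253 + t) (Z(t) = (t + 18)/(t + 253) = (18 + t)/(253 + t))
V(165)/Z(k) = (2*165²)/(((18 + 93)/(253 + 93))) = (2*27225)/((111/346)) = 54450/(((1/346)*111)) = 54450/(111/346) = 54450*(346/111) = 6279900/37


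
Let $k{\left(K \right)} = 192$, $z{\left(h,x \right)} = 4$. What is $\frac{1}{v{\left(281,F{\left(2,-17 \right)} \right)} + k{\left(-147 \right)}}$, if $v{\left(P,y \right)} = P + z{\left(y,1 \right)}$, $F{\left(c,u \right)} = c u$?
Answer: $\frac{1}{477} \approx 0.0020964$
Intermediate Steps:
$v{\left(P,y \right)} = 4 + P$ ($v{\left(P,y \right)} = P + 4 = 4 + P$)
$\frac{1}{v{\left(281,F{\left(2,-17 \right)} \right)} + k{\left(-147 \right)}} = \frac{1}{\left(4 + 281\right) + 192} = \frac{1}{285 + 192} = \frac{1}{477}$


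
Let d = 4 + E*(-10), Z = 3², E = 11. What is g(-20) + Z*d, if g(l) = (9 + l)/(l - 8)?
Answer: -26701/28 ≈ -953.61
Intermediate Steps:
Z = 9
d = -106 (d = 4 + 11*(-10) = 4 - 110 = -106)
g(l) = (9 + l)/(-8 + l)
g(-20) + Z*d = (9 - 20)/(-8 - 20) + 9*(-106) = -11/(-28) - 954 = -1/28*(-11) - 954 = 11/28 - 954 = -26701/28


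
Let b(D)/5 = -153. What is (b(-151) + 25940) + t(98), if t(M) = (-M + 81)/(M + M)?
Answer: 4934283/196 ≈ 25175.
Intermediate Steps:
b(D) = -765 (b(D) = 5*(-153) = -765)
t(M) = (81 - M)/(2*M) (t(M) = (81 - M)/((2*M)) = (81 - M)*(1/(2*M)) = (81 - M)/(2*M))
(b(-151) + 25940) + t(98) = (-765 + 25940) + (½)*(81 - 1*98)/98 = 25175 + (½)*(1/98)*(81 - 98) = 25175 + (½)*(1/98)*(-17) = 25175 - 17/196 = 4934283/196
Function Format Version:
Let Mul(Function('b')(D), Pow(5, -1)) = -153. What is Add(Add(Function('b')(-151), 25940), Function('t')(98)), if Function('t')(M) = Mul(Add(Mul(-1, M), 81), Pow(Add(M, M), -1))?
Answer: Rational(4934283, 196) ≈ 25175.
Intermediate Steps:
Function('b')(D) = -765 (Function('b')(D) = Mul(5, -153) = -765)
Function('t')(M) = Mul(Rational(1, 2), Pow(M, -1), Add(81, Mul(-1, M))) (Function('t')(M) = Mul(Add(81, Mul(-1, M)), Pow(Mul(2, M), -1)) = Mul(Add(81, Mul(-1, M)), Mul(Rational(1, 2), Pow(M, -1))) = Mul(Rational(1, 2), Pow(M, -1), Add(81, Mul(-1, M))))
Add(Add(Function('b')(-151), 25940), Function('t')(98)) = Add(Add(-765, 25940), Mul(Rational(1, 2), Pow(98, -1), Add(81, Mul(-1, 98)))) = Add(25175, Mul(Rational(1, 2), Rational(1, 98), Add(81, -98))) = Add(25175, Mul(Rational(1, 2), Rational(1, 98), -17)) = Add(25175, Rational(-17, 196)) = Rational(4934283, 196)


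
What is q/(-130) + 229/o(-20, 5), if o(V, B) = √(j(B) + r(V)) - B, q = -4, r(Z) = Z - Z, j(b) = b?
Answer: -14877/260 - 229*√5/20 ≈ -82.822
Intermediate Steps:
r(Z) = 0
o(V, B) = √B - B (o(V, B) = √(B + 0) - B = √B - B)
q/(-130) + 229/o(-20, 5) = -4/(-130) + 229/(√5 - 1*5) = -4*(-1/130) + 229/(√5 - 5) = 2/65 + 229/(-5 + √5)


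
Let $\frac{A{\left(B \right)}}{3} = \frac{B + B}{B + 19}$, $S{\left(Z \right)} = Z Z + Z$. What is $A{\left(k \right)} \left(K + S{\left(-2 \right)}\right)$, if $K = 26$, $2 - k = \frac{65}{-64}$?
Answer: $\frac{32424}{1409} \approx 23.012$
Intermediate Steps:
$S{\left(Z \right)} = Z + Z^{2}$ ($S{\left(Z \right)} = Z^{2} + Z = Z + Z^{2}$)
$k = \frac{193}{64}$ ($k = 2 - \frac{65}{-64} = 2 - 65 \left(- \frac{1}{64}\right) = 2 - - \frac{65}{64} = 2 + \frac{65}{64} = \frac{193}{64} \approx 3.0156$)
$A{\left(B \right)} = \frac{6 B}{19 + B}$ ($A{\left(B \right)} = 3 \frac{B + B}{B + 19} = 3 \frac{2 B}{19 + B} = \frac{6 B}{19 + B}$)
$A{\left(k \right)} \left(K + S{\left(-2 \right)}\right) = 6 \cdot \frac{193}{64} \frac{1}{19 + \frac{193}{64}} \left(26 - 2 \left(1 - 2\right)\right) = 6 \cdot \frac{193}{64} \frac{1}{\frac{1409}{64}} \left(26 - -2\right) = 6 \cdot \frac{193}{64} \cdot \frac{64}{1409} \left(26 + 2\right) = \frac{1158}{1409} \cdot 28 = \frac{32424}{1409}$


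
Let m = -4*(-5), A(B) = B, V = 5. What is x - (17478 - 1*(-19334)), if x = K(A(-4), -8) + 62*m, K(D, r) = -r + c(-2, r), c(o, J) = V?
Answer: -35559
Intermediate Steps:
c(o, J) = 5
K(D, r) = 5 - r (K(D, r) = -r + 5 = 5 - r)
m = 20
x = 1253 (x = (5 - 1*(-8)) + 62*20 = (5 + 8) + 1240 = 13 + 1240 = 1253)
x - (17478 - 1*(-19334)) = 1253 - (17478 - 1*(-19334)) = 1253 - (17478 + 19334) = 1253 - 1*36812 = 1253 - 36812 = -35559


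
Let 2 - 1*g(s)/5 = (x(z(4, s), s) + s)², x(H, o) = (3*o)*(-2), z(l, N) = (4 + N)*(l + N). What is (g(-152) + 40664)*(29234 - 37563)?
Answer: 23715378254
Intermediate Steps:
z(l, N) = (4 + N)*(N + l)
x(H, o) = -6*o
g(s) = 10 - 125*s² (g(s) = 10 - 5*(-6*s + s)² = 10 - 5*25*s² = 10 - 125*s²)
(g(-152) + 40664)*(29234 - 37563) = ((10 - 125*(-152)²) + 40664)*(29234 - 37563) = ((10 - 125*23104) + 40664)*(-8329) = ((10 - 2888000) + 40664)*(-8329) = (-2887990 + 40664)*(-8329) = -2847326*(-8329) = 23715378254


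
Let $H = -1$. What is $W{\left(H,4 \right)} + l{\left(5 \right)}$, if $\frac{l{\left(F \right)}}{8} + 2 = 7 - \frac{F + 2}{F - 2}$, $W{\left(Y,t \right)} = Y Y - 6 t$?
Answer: $- \frac{5}{3} \approx -1.6667$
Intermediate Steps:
$W{\left(Y,t \right)} = Y^{2} - 6 t$
$l{\left(F \right)} = 40 - \frac{8 \left(2 + F\right)}{-2 + F}$ ($l{\left(F \right)} = -16 + 8 \left(7 - \frac{F + 2}{F - 2}\right) = -16 + 8 \left(7 - \frac{2 + F}{-2 + F}\right) = -16 + \left(56 - \frac{8 \left(2 + F\right)}{-2 + F}\right) = 40 - \frac{8 \left(2 + F\right)}{-2 + F}$)
$W{\left(H,4 \right)} + l{\left(5 \right)} = \left(\left(-1\right)^{2} - 24\right) + \frac{32 \left(-3 + 5\right)}{-2 + 5} = \left(1 - 24\right) + 32 \cdot \frac{1}{3} \cdot 2 = -23 + 32 \cdot \frac{1}{3} \cdot 2 = -23 + \frac{64}{3} = - \frac{5}{3}$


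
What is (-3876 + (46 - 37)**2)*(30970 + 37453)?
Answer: -259665285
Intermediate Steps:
(-3876 + (46 - 37)**2)*(30970 + 37453) = (-3876 + 9**2)*68423 = (-3876 + 81)*68423 = -3795*68423 = -259665285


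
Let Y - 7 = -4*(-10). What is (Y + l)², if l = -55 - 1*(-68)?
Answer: 3600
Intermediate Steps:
l = 13 (l = -55 + 68 = 13)
Y = 47 (Y = 7 - 4*(-10) = 7 + 40 = 47)
(Y + l)² = (47 + 13)² = 60² = 3600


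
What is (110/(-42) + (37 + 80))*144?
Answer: 115296/7 ≈ 16471.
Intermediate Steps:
(110/(-42) + (37 + 80))*144 = (110*(-1/42) + 117)*144 = (-55/21 + 117)*144 = (2402/21)*144 = 115296/7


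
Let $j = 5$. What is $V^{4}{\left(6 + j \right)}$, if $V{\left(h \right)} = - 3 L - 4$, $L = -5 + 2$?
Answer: $625$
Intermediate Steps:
$L = -3$
$V{\left(h \right)} = 5$ ($V{\left(h \right)} = \left(-3\right) \left(-3\right) - 4 = 9 - 4 = 5$)
$V^{4}{\left(6 + j \right)} = 5^{4} = 625$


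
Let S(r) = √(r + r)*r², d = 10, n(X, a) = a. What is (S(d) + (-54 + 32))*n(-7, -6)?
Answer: 132 - 1200*√5 ≈ -2551.3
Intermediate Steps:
S(r) = √2*r^(5/2) (S(r) = √(2*r)*r² = (√2*√r)*r² = √2*r^(5/2))
(S(d) + (-54 + 32))*n(-7, -6) = (√2*10^(5/2) + (-54 + 32))*(-6) = (√2*(100*√10) - 22)*(-6) = (200*√5 - 22)*(-6) = (-22 + 200*√5)*(-6) = 132 - 1200*√5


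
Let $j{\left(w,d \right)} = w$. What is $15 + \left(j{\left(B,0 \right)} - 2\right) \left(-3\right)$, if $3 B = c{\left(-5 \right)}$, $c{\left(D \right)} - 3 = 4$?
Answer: $14$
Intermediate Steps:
$c{\left(D \right)} = 7$ ($c{\left(D \right)} = 3 + 4 = 7$)
$B = \frac{7}{3}$ ($B = \frac{1}{3} \cdot 7 = \frac{7}{3} \approx 2.3333$)
$15 + \left(j{\left(B,0 \right)} - 2\right) \left(-3\right) = 15 + \left(\frac{7}{3} - 2\right) \left(-3\right) = 15 + \frac{1}{3} \left(-3\right) = 15 - 1 = 14$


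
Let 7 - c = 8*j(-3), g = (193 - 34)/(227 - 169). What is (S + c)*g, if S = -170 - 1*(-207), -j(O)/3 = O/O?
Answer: 5406/29 ≈ 186.41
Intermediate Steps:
j(O) = -3 (j(O) = -3*O/O = -3*1 = -3)
S = 37 (S = -170 + 207 = 37)
g = 159/58 ≈ 2.7414
c = 31 (c = 7 - 8*(-3) = 7 - 1*(-24) = 7 + 24 = 31)
(S + c)*g = (37 + 31)*(159/58) = 68*(159/58) = 5406/29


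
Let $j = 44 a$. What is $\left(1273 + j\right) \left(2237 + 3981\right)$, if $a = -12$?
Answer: $4632410$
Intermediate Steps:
$j = -528$ ($j = 44 \left(-12\right) = -528$)
$\left(1273 + j\right) \left(2237 + 3981\right) = \left(1273 - 528\right) \left(2237 + 3981\right) = 745 \cdot 6218 = 4632410$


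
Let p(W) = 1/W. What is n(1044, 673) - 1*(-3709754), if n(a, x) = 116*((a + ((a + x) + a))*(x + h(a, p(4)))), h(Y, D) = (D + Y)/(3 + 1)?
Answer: 1663945041/4 ≈ 4.1599e+8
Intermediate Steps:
h(Y, D) = D/4 + Y/4 (h(Y, D) = (D + Y)/4 = (D + Y)*(1/4) = D/4 + Y/4)
n(a, x) = 116*(x + 3*a)*(1/16 + x + a/4) (n(a, x) = 116*((a + ((a + x) + a))*(x + ((1/4)/4 + a/4))) = 116*((a + (x + 2*a))*(x + ((1/4)*(1/4) + a/4))) = 116*((x + 3*a)*(x + (1/16 + a/4))) = 116*((x + 3*a)*(1/16 + x + a/4)) = 116*(x + 3*a)*(1/16 + x + a/4))
n(1044, 673) - 1*(-3709754) = (87*1044**2 + 116*673**2 + (29/4)*673 + (87/4)*1044 + 377*1044*673) - 1*(-3709754) = (87*1089936 + 116*452929 + 19517/4 + 22707 + 264884724) + 3709754 = (94824432 + 52539764 + 19517/4 + 22707 + 264884724) + 3709754 = 1649106025/4 + 3709754 = 1663945041/4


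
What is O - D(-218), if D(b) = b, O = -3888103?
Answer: -3887885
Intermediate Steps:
O - D(-218) = -3888103 - 1*(-218) = -3888103 + 218 = -3887885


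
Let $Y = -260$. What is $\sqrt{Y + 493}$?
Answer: $\sqrt{233} \approx 15.264$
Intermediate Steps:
$\sqrt{Y + 493} = \sqrt{-260 + 493} = \sqrt{233}$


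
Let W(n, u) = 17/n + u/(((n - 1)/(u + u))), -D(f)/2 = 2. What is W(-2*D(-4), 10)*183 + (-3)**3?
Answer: 313065/56 ≈ 5590.4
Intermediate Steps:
D(f) = -4 (D(f) = -2*2 = -4)
W(n, u) = 17/n + 2*u**2/(-1 + n) (W(n, u) = 17/n + u/(((-1 + n)/((2*u)))) = 17/n + u/(((-1 + n)*(1/(2*u)))) = 17/n + u/(((-1 + n)/(2*u))) = 17/n + u*(2*u/(-1 + n)) = 17/n + 2*u**2/(-1 + n))
W(-2*D(-4), 10)*183 + (-3)**3 = ((-17 + 17*(-2*(-4)) + 2*(-2*(-4))*10**2)/(((-2*(-4)))*(-1 - 2*(-4))))*183 + (-3)**3 = ((-17 + 17*8 + 2*8*100)/(8*(-1 + 8)))*183 - 27 = ((1/8)*(-17 + 136 + 1600)/7)*183 - 27 = ((1/8)*(1/7)*1719)*183 - 27 = (1719/56)*183 - 27 = 314577/56 - 27 = 313065/56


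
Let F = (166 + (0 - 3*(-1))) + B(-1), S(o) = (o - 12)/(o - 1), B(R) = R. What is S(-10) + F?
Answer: 170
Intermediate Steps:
S(o) = (-12 + o)/(-1 + o)
F = 168 (F = (166 + (0 - 3*(-1))) - 1 = (166 + (0 + 3)) - 1 = (166 + 3) - 1 = 169 - 1 = 168)
S(-10) + F = (-12 - 10)/(-1 - 10) + 168 = -22/(-11) + 168 = -1/11*(-22) + 168 = 2 + 168 = 170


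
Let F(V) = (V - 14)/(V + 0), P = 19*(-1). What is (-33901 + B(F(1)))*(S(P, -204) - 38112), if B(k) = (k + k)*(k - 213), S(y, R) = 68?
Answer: 1066183100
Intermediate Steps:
P = -19
F(V) = (-14 + V)/V
B(k) = 2*k*(-213 + k) (B(k) = (2*k)*(-213 + k) = 2*k*(-213 + k))
(-33901 + B(F(1)))*(S(P, -204) - 38112) = (-33901 + 2*((-14 + 1)/1)*(-213 + (-14 + 1)/1))*(68 - 38112) = (-33901 + 2*(1*(-13))*(-213 + 1*(-13)))*(-38044) = (-33901 + 2*(-13)*(-213 - 13))*(-38044) = (-33901 + 2*(-13)*(-226))*(-38044) = (-33901 + 5876)*(-38044) = -28025*(-38044) = 1066183100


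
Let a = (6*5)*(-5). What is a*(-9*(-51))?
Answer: -68850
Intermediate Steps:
a = -150 (a = 30*(-5) = -150)
a*(-9*(-51)) = -(-1350)*(-51) = -150*459 = -68850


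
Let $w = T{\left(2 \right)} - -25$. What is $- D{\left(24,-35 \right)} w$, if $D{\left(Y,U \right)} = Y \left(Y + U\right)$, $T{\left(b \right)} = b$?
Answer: $7128$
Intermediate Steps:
$w = 27$ ($w = 2 - -25 = 2 + 25 = 27$)
$D{\left(Y,U \right)} = Y \left(U + Y\right)$
$- D{\left(24,-35 \right)} w = - 24 \left(-35 + 24\right) 27 = - 24 \left(-11\right) 27 = - \left(-264\right) 27 = \left(-1\right) \left(-7128\right) = 7128$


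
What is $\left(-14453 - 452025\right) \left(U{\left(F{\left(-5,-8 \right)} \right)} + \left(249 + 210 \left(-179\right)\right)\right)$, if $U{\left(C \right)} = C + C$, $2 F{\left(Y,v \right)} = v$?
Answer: $17422486822$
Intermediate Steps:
$F{\left(Y,v \right)} = \frac{v}{2}$
$U{\left(C \right)} = 2 C$
$\left(-14453 - 452025\right) \left(U{\left(F{\left(-5,-8 \right)} \right)} + \left(249 + 210 \left(-179\right)\right)\right) = \left(-14453 - 452025\right) \left(2 \cdot \frac{1}{2} \left(-8\right) + \left(249 + 210 \left(-179\right)\right)\right) = - 466478 \left(2 \left(-4\right) + \left(249 - 37590\right)\right) = - 466478 \left(-8 - 37341\right) = \left(-466478\right) \left(-37349\right) = 17422486822$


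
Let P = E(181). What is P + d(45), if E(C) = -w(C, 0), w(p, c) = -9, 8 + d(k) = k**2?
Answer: 2026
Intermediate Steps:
d(k) = -8 + k**2
E(C) = 9 (E(C) = -1*(-9) = 9)
P = 9
P + d(45) = 9 + (-8 + 45**2) = 9 + (-8 + 2025) = 9 + 2017 = 2026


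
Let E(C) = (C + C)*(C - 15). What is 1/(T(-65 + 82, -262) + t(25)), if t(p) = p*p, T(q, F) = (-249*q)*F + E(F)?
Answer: 1/1254819 ≈ 7.9693e-7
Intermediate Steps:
E(C) = 2*C*(-15 + C) (E(C) = (2*C)*(-15 + C) = 2*C*(-15 + C))
T(q, F) = -249*F*q + 2*F*(-15 + F) (T(q, F) = (-249*q)*F + 2*F*(-15 + F) = -249*F*q + 2*F*(-15 + F))
t(p) = p**2
1/(T(-65 + 82, -262) + t(25)) = 1/(-262*(-30 - 249*(-65 + 82) + 2*(-262)) + 25**2) = 1/(-262*(-30 - 249*17 - 524) + 625) = 1/(-262*(-30 - 4233 - 524) + 625) = 1/(-262*(-4787) + 625) = 1/(1254194 + 625) = 1/1254819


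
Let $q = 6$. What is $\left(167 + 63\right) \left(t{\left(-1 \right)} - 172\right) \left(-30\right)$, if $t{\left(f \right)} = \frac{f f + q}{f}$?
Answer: $1235100$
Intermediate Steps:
$t{\left(f \right)} = \frac{6 + f^{2}}{f}$ ($t{\left(f \right)} = \frac{f f + 6}{f} = \frac{f^{2} + 6}{f} = \frac{6 + f^{2}}{f}$)
$\left(167 + 63\right) \left(t{\left(-1 \right)} - 172\right) \left(-30\right) = \left(167 + 63\right) \left(\left(-1 + \frac{6}{-1}\right) - 172\right) \left(-30\right) = 230 \left(\left(-1 + 6 \left(-1\right)\right) - 172\right) \left(-30\right) = 230 \left(\left(-1 - 6\right) - 172\right) \left(-30\right) = 230 \left(-7 - 172\right) \left(-30\right) = 230 \left(-179\right) \left(-30\right) = \left(-41170\right) \left(-30\right) = 1235100$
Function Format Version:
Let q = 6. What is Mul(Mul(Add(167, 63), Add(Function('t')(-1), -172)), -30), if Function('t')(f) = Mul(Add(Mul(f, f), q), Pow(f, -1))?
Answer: 1235100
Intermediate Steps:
Function('t')(f) = Mul(Pow(f, -1), Add(6, Pow(f, 2))) (Function('t')(f) = Mul(Add(Mul(f, f), 6), Pow(f, -1)) = Mul(Add(Pow(f, 2), 6), Pow(f, -1)) = Mul(Add(6, Pow(f, 2)), Pow(f, -1)) = Mul(Pow(f, -1), Add(6, Pow(f, 2))))
Mul(Mul(Add(167, 63), Add(Function('t')(-1), -172)), -30) = Mul(Mul(Add(167, 63), Add(Add(-1, Mul(6, Pow(-1, -1))), -172)), -30) = Mul(Mul(230, Add(Add(-1, Mul(6, -1)), -172)), -30) = Mul(Mul(230, Add(Add(-1, -6), -172)), -30) = Mul(Mul(230, Add(-7, -172)), -30) = Mul(Mul(230, -179), -30) = Mul(-41170, -30) = 1235100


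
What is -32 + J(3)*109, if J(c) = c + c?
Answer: 622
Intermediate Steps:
J(c) = 2*c
-32 + J(3)*109 = -32 + (2*3)*109 = -32 + 6*109 = -32 + 654 = 622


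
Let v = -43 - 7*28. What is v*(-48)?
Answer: 11472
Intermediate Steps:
v = -239 (v = -43 - 196 = -239)
v*(-48) = -239*(-48) = 11472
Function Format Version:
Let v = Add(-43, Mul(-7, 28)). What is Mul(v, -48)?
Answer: 11472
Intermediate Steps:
v = -239 (v = Add(-43, -196) = -239)
Mul(v, -48) = Mul(-239, -48) = 11472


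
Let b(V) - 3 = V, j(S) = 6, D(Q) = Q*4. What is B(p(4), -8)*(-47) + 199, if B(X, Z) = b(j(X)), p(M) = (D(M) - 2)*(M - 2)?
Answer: -224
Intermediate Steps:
D(Q) = 4*Q
p(M) = (-2 + M)*(-2 + 4*M) (p(M) = (4*M - 2)*(M - 2) = (-2 + 4*M)*(-2 + M) = (-2 + M)*(-2 + 4*M))
b(V) = 3 + V
B(X, Z) = 9 (B(X, Z) = 3 + 6 = 9)
B(p(4), -8)*(-47) + 199 = 9*(-47) + 199 = -423 + 199 = -224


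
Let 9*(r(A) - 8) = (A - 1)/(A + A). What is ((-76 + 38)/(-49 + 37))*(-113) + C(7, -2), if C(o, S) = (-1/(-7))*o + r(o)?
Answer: -4883/14 ≈ -348.79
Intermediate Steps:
r(A) = 8 + (-1 + A)/(18*A) (r(A) = 8 + ((A - 1)/(A + A))/9 = 8 + ((-1 + A)/((2*A)))/9 = 8 + ((-1 + A)*(1/(2*A)))/9 = 8 + ((-1 + A)/(2*A))/9 = 8 + (-1 + A)/(18*A))
C(o, S) = o/7 + (-1 + 145*o)/(18*o) (C(o, S) = (-1/(-7))*o + (-1 + 145*o)/(18*o) = (-1*(-⅐))*o + (-1 + 145*o)/(18*o) = o/7 + (-1 + 145*o)/(18*o))
((-76 + 38)/(-49 + 37))*(-113) + C(7, -2) = ((-76 + 38)/(-49 + 37))*(-113) + (145/18 - 1/18/7 + (⅐)*7) = -38/(-12)*(-113) + (145/18 - 1/18*⅐ + 1) = -38*(-1/12)*(-113) + (145/18 - 1/126 + 1) = (19/6)*(-113) + 190/21 = -2147/6 + 190/21 = -4883/14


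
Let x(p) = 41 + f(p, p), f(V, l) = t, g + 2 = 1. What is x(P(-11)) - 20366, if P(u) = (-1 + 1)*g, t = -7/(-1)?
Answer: -20318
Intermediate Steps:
g = -1 (g = -2 + 1 = -1)
t = 7 (t = -7*(-1) = 7)
f(V, l) = 7
P(u) = 0 (P(u) = (-1 + 1)*(-1) = 0*(-1) = 0)
x(p) = 48 (x(p) = 41 + 7 = 48)
x(P(-11)) - 20366 = 48 - 20366 = -20318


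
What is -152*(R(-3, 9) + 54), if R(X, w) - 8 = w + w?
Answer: -12160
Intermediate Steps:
R(X, w) = 8 + 2*w (R(X, w) = 8 + (w + w) = 8 + 2*w)
-152*(R(-3, 9) + 54) = -152*((8 + 2*9) + 54) = -152*((8 + 18) + 54) = -152*(26 + 54) = -152*80 = -12160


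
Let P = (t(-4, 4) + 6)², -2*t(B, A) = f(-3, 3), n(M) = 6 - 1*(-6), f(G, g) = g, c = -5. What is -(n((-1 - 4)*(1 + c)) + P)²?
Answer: -16641/16 ≈ -1040.1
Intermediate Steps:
n(M) = 12 (n(M) = 6 + 6 = 12)
t(B, A) = -3/2 (t(B, A) = -½*3 = -3/2)
P = 81/4 (P = (-3/2 + 6)² = (9/2)² = 81/4 ≈ 20.250)
-(n((-1 - 4)*(1 + c)) + P)² = -(12 + 81/4)² = -(129/4)² = -1*16641/16 = -16641/16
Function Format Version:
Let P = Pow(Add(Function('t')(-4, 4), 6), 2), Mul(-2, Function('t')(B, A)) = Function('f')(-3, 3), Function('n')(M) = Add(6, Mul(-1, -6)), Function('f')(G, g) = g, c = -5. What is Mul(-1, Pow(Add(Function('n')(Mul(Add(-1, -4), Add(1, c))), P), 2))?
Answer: Rational(-16641, 16) ≈ -1040.1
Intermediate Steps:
Function('n')(M) = 12 (Function('n')(M) = Add(6, 6) = 12)
Function('t')(B, A) = Rational(-3, 2) (Function('t')(B, A) = Mul(Rational(-1, 2), 3) = Rational(-3, 2))
P = Rational(81, 4) (P = Pow(Add(Rational(-3, 2), 6), 2) = Pow(Rational(9, 2), 2) = Rational(81, 4) ≈ 20.250)
Mul(-1, Pow(Add(Function('n')(Mul(Add(-1, -4), Add(1, c))), P), 2)) = Mul(-1, Pow(Add(12, Rational(81, 4)), 2)) = Mul(-1, Pow(Rational(129, 4), 2)) = Mul(-1, Rational(16641, 16)) = Rational(-16641, 16)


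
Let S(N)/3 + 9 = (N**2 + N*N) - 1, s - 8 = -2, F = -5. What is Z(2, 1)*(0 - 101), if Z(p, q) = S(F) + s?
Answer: -12726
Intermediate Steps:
s = 6 (s = 8 - 2 = 6)
S(N) = -30 + 6*N**2 (S(N) = -27 + 3*((N**2 + N*N) - 1) = -27 + 3*((N**2 + N**2) - 1) = -27 + 3*(2*N**2 - 1) = -27 + 3*(-1 + 2*N**2) = -27 + (-3 + 6*N**2) = -30 + 6*N**2)
Z(p, q) = 126 (Z(p, q) = (-30 + 6*(-5)**2) + 6 = (-30 + 6*25) + 6 = (-30 + 150) + 6 = 120 + 6 = 126)
Z(2, 1)*(0 - 101) = 126*(0 - 101) = 126*(-101) = -12726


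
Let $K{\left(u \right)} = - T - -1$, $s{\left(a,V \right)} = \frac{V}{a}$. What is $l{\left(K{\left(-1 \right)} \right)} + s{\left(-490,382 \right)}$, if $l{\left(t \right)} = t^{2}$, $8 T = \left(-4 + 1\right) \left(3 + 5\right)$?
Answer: $\frac{3729}{245} \approx 15.22$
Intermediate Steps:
$T = -3$ ($T = \frac{\left(-4 + 1\right) \left(3 + 5\right)}{8} = \frac{\left(-3\right) 8}{8} = \frac{1}{8} \left(-24\right) = -3$)
$K{\left(u \right)} = 4$ ($K{\left(u \right)} = \left(-1\right) \left(-3\right) - -1 = 3 + 1 = 4$)
$l{\left(K{\left(-1 \right)} \right)} + s{\left(-490,382 \right)} = 4^{2} + \frac{382}{-490} = 16 + 382 \left(- \frac{1}{490}\right) = 16 - \frac{191}{245} = \frac{3729}{245}$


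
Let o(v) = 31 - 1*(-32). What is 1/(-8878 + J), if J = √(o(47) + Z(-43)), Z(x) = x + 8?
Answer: -4439/39409428 - √7/39409428 ≈ -0.00011271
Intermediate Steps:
Z(x) = 8 + x
o(v) = 63 (o(v) = 31 + 32 = 63)
J = 2*√7 (J = √(63 + (8 - 43)) = √(63 - 35) = √28 = 2*√7 ≈ 5.2915)
1/(-8878 + J) = 1/(-8878 + 2*√7)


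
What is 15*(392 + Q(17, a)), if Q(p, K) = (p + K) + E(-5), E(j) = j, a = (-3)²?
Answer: 6195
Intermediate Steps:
a = 9
Q(p, K) = -5 + K + p (Q(p, K) = (p + K) - 5 = (K + p) - 5 = -5 + K + p)
15*(392 + Q(17, a)) = 15*(392 + (-5 + 9 + 17)) = 15*(392 + 21) = 15*413 = 6195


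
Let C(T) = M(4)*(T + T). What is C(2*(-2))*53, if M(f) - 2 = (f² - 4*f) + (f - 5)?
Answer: -424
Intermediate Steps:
M(f) = -3 + f² - 3*f (M(f) = 2 + ((f² - 4*f) + (f - 5)) = 2 + ((f² - 4*f) + (-5 + f)) = 2 + (-5 + f² - 3*f) = -3 + f² - 3*f)
C(T) = 2*T (C(T) = (-3 + 4² - 3*4)*(T + T) = (-3 + 16 - 12)*(2*T) = 1*(2*T) = 2*T)
C(2*(-2))*53 = (2*(2*(-2)))*53 = (2*(-4))*53 = -8*53 = -424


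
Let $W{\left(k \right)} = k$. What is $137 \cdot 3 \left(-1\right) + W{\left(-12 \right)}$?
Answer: $-423$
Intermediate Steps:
$137 \cdot 3 \left(-1\right) + W{\left(-12 \right)} = 137 \cdot 3 \left(-1\right) - 12 = 137 \left(-3\right) - 12 = -411 - 12 = -423$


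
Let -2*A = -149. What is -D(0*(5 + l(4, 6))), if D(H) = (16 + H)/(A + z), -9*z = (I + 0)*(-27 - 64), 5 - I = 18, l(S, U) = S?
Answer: 288/1025 ≈ 0.28098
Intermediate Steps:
A = 149/2 (A = -1/2*(-149) = 149/2 ≈ 74.500)
I = -13 (I = 5 - 1*18 = 5 - 18 = -13)
z = -1183/9 (z = -(-13 + 0)*(-27 - 64)/9 = -(-13)*(-91)/9 = -1/9*1183 = -1183/9 ≈ -131.44)
D(H) = -288/1025 - 18*H/1025 (D(H) = (16 + H)/(149/2 - 1183/9) = (16 + H)/(-1025/18) = (16 + H)*(-18/1025) = -288/1025 - 18*H/1025)
-D(0*(5 + l(4, 6))) = -(-288/1025 - 0*(5 + 4)) = -(-288/1025 - 0*9) = -(-288/1025 - 18/1025*0) = -(-288/1025 + 0) = -1*(-288/1025) = 288/1025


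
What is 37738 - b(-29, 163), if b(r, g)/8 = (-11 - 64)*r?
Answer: 20338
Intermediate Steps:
b(r, g) = -600*r (b(r, g) = 8*((-11 - 64)*r) = 8*(-75*r) = -600*r)
37738 - b(-29, 163) = 37738 - (-600)*(-29) = 37738 - 1*17400 = 37738 - 17400 = 20338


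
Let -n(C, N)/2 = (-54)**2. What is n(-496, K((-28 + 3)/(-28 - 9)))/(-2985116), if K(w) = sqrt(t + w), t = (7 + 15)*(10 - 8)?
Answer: 1458/746279 ≈ 0.0019537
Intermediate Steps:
t = 44 (t = 22*2 = 44)
K(w) = sqrt(44 + w)
n(C, N) = -5832 (n(C, N) = -2*(-54)**2 = -2*2916 = -5832)
n(-496, K((-28 + 3)/(-28 - 9)))/(-2985116) = -5832/(-2985116) = -5832*(-1/2985116) = 1458/746279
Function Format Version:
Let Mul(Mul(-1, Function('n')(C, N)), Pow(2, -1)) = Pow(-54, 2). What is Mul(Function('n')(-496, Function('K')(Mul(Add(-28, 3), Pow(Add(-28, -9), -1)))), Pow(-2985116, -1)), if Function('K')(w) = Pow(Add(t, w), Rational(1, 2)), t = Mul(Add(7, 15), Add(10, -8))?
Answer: Rational(1458, 746279) ≈ 0.0019537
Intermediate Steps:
t = 44 (t = Mul(22, 2) = 44)
Function('K')(w) = Pow(Add(44, w), Rational(1, 2))
Function('n')(C, N) = -5832 (Function('n')(C, N) = Mul(-2, Pow(-54, 2)) = Mul(-2, 2916) = -5832)
Mul(Function('n')(-496, Function('K')(Mul(Add(-28, 3), Pow(Add(-28, -9), -1)))), Pow(-2985116, -1)) = Mul(-5832, Pow(-2985116, -1)) = Mul(-5832, Rational(-1, 2985116)) = Rational(1458, 746279)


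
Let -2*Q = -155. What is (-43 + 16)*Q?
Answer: -4185/2 ≈ -2092.5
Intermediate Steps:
Q = 155/2 (Q = -½*(-155) = 155/2 ≈ 77.500)
(-43 + 16)*Q = (-43 + 16)*(155/2) = -27*155/2 = -4185/2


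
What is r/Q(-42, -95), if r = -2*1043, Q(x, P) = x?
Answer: 149/3 ≈ 49.667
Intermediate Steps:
r = -2086
r/Q(-42, -95) = -2086/(-42) = -2086*(-1/42) = 149/3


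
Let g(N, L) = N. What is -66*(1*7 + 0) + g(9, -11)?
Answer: -453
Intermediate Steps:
-66*(1*7 + 0) + g(9, -11) = -66*(1*7 + 0) + 9 = -66*(7 + 0) + 9 = -66*7 + 9 = -462 + 9 = -453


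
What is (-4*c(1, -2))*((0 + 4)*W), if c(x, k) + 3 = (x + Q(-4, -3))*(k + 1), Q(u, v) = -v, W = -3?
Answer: -336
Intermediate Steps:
c(x, k) = -3 + (1 + k)*(3 + x) (c(x, k) = -3 + (x - 1*(-3))*(k + 1) = -3 + (x + 3)*(1 + k) = -3 + (3 + x)*(1 + k) = -3 + (1 + k)*(3 + x))
(-4*c(1, -2))*((0 + 4)*W) = (-4*(1 + 3*(-2) - 2*1))*((0 + 4)*(-3)) = (-4*(1 - 6 - 2))*(4*(-3)) = -4*(-7)*(-12) = 28*(-12) = -336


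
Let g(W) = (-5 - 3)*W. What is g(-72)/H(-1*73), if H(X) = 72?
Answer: 8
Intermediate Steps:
g(W) = -8*W
g(-72)/H(-1*73) = -8*(-72)/72 = 576*(1/72) = 8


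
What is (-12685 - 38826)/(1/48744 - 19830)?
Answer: 2510852184/966593519 ≈ 2.5976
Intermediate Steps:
(-12685 - 38826)/(1/48744 - 19830) = -51511/(1/48744 - 19830) = -51511/(-966593519/48744) = -51511*(-48744/966593519) = 2510852184/966593519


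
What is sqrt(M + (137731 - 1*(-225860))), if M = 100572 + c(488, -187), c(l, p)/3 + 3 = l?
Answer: sqrt(465618) ≈ 682.36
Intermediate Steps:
c(l, p) = -9 + 3*l
M = 102027 (M = 100572 + (-9 + 3*488) = 100572 + (-9 + 1464) = 100572 + 1455 = 102027)
sqrt(M + (137731 - 1*(-225860))) = sqrt(102027 + (137731 - 1*(-225860))) = sqrt(102027 + (137731 + 225860)) = sqrt(102027 + 363591) = sqrt(465618)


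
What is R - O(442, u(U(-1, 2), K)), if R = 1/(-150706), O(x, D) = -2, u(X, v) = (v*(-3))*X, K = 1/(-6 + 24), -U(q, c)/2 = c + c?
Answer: 301411/150706 ≈ 2.0000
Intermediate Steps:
U(q, c) = -4*c (U(q, c) = -2*(c + c) = -4*c)
K = 1/18 ≈ 0.055556
u(X, v) = -3*X*v (u(X, v) = (-3*v)*X = -3*X*v)
R = -1/150706 ≈ -6.6354e-6
R - O(442, u(U(-1, 2), K)) = -1/150706 - 1*(-2) = -1/150706 + 2 = 301411/150706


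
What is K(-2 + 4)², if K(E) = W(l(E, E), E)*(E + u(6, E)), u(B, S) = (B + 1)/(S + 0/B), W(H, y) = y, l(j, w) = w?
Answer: 121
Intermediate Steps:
u(B, S) = (1 + B)/S (u(B, S) = (1 + B)/(S + 0) = (1 + B)/S)
K(E) = E*(E + 7/E) (K(E) = E*(E + (1 + 6)/E) = E*(E + 7/E))
K(-2 + 4)² = (7 + (-2 + 4)²)² = (7 + 2²)² = (7 + 4)² = 11² = 121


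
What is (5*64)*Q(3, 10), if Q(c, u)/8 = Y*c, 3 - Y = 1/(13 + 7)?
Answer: 22656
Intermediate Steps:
Y = 59/20 (Y = 3 - 1/(13 + 7) = 3 - 1/20 = 59/20 ≈ 2.9500)
Q(c, u) = 118*c/5 (Q(c, u) = 8*(59*c/20) = 118*c/5)
(5*64)*Q(3, 10) = (5*64)*((118/5)*3) = 320*(354/5) = 22656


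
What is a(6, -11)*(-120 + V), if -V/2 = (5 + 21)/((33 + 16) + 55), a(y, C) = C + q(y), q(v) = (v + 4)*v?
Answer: -11809/2 ≈ -5904.5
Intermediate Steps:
q(v) = v*(4 + v) (q(v) = (4 + v)*v = v*(4 + v))
a(y, C) = C + y*(4 + y)
V = -½ (V = -2*(5 + 21)/((33 + 16) + 55) = -52/(49 + 55) = -52/104 = -2*¼ = -½ ≈ -0.50000)
a(6, -11)*(-120 + V) = (-11 + 6*(4 + 6))*(-120 - ½) = (-11 + 6*10)*(-241/2) = (-11 + 60)*(-241/2) = 49*(-241/2) = -11809/2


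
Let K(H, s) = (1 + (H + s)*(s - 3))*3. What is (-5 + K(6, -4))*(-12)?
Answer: 528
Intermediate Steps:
K(H, s) = 3 + 3*(-3 + s)*(H + s) (K(H, s) = (1 + (H + s)*(-3 + s))*3 = (1 + (-3 + s)*(H + s))*3 = 3 + 3*(-3 + s)*(H + s))
(-5 + K(6, -4))*(-12) = (-5 + (3 - 9*6 - 9*(-4) + 3*(-4)**2 + 3*6*(-4)))*(-12) = (-5 + (3 - 54 + 36 + 3*16 - 72))*(-12) = (-5 + (3 - 54 + 36 + 48 - 72))*(-12) = (-5 - 39)*(-12) = -44*(-12) = 528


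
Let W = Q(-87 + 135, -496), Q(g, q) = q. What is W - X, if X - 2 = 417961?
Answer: -418459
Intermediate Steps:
X = 417963 (X = 2 + 417961 = 417963)
W = -496
W - X = -496 - 1*417963 = -496 - 417963 = -418459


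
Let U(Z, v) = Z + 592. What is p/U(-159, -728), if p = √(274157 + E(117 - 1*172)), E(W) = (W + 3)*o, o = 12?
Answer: √273533/433 ≈ 1.2079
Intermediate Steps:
E(W) = 36 + 12*W (E(W) = (W + 3)*12 = (3 + W)*12 = 36 + 12*W)
p = √273533 (p = √(274157 + (36 + 12*(117 - 1*172))) = √(274157 + (36 + 12*(117 - 172))) = √(274157 + (36 + 12*(-55))) = √(274157 + (36 - 660)) = √(274157 - 624) = √273533 ≈ 523.00)
U(Z, v) = 592 + Z
p/U(-159, -728) = √273533/(592 - 159) = √273533/433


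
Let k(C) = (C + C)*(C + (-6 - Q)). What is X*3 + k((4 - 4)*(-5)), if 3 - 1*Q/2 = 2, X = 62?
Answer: 186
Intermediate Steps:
Q = 2 (Q = 6 - 2*2 = 6 - 4 = 2)
k(C) = 2*C*(-8 + C) (k(C) = (C + C)*(C + (-6 - 1*2)) = (2*C)*(C + (-6 - 2)) = (2*C)*(C - 8) = (2*C)*(-8 + C) = 2*C*(-8 + C))
X*3 + k((4 - 4)*(-5)) = 62*3 + 2*((4 - 4)*(-5))*(-8 + (4 - 4)*(-5)) = 186 + 2*(0*(-5))*(-8 + 0*(-5)) = 186 + 2*0*(-8 + 0) = 186 + 2*0*(-8) = 186 + 0 = 186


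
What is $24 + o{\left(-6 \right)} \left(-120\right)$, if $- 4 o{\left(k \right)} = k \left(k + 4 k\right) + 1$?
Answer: $5454$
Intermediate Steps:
$o{\left(k \right)} = - \frac{1}{4} - \frac{5 k^{2}}{4}$ ($o{\left(k \right)} = - \frac{k \left(k + 4 k\right) + 1}{4} = - \frac{k 5 k + 1}{4} = - \frac{5 k^{2} + 1}{4} = - \frac{1 + 5 k^{2}}{4} = - \frac{1}{4} - \frac{5 k^{2}}{4}$)
$24 + o{\left(-6 \right)} \left(-120\right) = 24 + \left(- \frac{1}{4} - \frac{5 \left(-6\right)^{2}}{4}\right) \left(-120\right) = 24 + \left(- \frac{1}{4} - 45\right) \left(-120\right) = 24 - -5430 = 24 + 5430 = 5454$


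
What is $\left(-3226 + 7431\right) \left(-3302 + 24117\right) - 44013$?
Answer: $87483062$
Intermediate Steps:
$\left(-3226 + 7431\right) \left(-3302 + 24117\right) - 44013 = 4205 \cdot 20815 - 44013 = 87527075 - 44013 = 87483062$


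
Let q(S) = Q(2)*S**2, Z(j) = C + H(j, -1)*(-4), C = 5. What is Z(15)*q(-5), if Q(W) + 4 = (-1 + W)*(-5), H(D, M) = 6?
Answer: 4275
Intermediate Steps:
Z(j) = -19 (Z(j) = 5 + 6*(-4) = 5 - 24 = -19)
Q(W) = 1 - 5*W (Q(W) = -4 + (-1 + W)*(-5) = -4 + (5 - 5*W) = 1 - 5*W)
q(S) = -9*S**2 (q(S) = (1 - 5*2)*S**2 = (1 - 10)*S**2 = -9*S**2)
Z(15)*q(-5) = -(-171)*(-5)**2 = -(-171)*25 = -19*(-225) = 4275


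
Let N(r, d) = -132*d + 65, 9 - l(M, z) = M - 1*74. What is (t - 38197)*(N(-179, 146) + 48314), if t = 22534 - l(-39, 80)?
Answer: -459453995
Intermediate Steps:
l(M, z) = 83 - M (l(M, z) = 9 - (M - 1*74) = 9 - (M - 74) = 9 - (-74 + M) = 9 + (74 - M) = 83 - M)
N(r, d) = 65 - 132*d
t = 22412 (t = 22534 - (83 - 1*(-39)) = 22534 - (83 + 39) = 22534 - 1*122 = 22534 - 122 = 22412)
(t - 38197)*(N(-179, 146) + 48314) = (22412 - 38197)*((65 - 132*146) + 48314) = -15785*((65 - 19272) + 48314) = -15785*(-19207 + 48314) = -15785*29107 = -459453995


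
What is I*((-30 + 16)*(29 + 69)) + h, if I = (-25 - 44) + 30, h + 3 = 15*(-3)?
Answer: 53460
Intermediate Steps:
h = -48 (h = -3 + 15*(-3) = -3 - 45 = -48)
I = -39 (I = -69 + 30 = -39)
I*((-30 + 16)*(29 + 69)) + h = -39*(-30 + 16)*(29 + 69) - 48 = -(-546)*98 - 48 = -39*(-1372) - 48 = 53508 - 48 = 53460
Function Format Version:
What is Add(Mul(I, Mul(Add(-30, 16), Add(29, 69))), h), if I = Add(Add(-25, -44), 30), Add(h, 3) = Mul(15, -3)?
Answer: 53460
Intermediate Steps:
h = -48 (h = Add(-3, Mul(15, -3)) = Add(-3, -45) = -48)
I = -39 (I = Add(-69, 30) = -39)
Add(Mul(I, Mul(Add(-30, 16), Add(29, 69))), h) = Add(Mul(-39, Mul(Add(-30, 16), Add(29, 69))), -48) = Add(Mul(-39, Mul(-14, 98)), -48) = Add(Mul(-39, -1372), -48) = Add(53508, -48) = 53460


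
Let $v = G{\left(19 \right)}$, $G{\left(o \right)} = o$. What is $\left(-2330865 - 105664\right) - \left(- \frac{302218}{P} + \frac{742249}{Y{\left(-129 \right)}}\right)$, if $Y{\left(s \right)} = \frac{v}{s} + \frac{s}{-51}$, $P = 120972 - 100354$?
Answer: $- \frac{147997065618461}{53854216} \approx -2.7481 \cdot 10^{6}$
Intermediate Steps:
$P = 20618$
$v = 19$
$Y{\left(s \right)} = \frac{19}{s} - \frac{s}{51}$ ($Y{\left(s \right)} = \frac{19}{s} + \frac{s}{-51} = \frac{19}{s} + s \left(- \frac{1}{51}\right) = \frac{19}{s} - \frac{s}{51}$)
$\left(-2330865 - 105664\right) - \left(- \frac{302218}{P} + \frac{742249}{Y{\left(-129 \right)}}\right) = \left(-2330865 - 105664\right) + \left(- \frac{742249}{\frac{19}{-129} - - \frac{43}{17}} + \frac{302218}{20618}\right) = -2436529 + \left(- \frac{742249}{19 \left(- \frac{1}{129}\right) + \frac{43}{17}} + 302218 \cdot \frac{1}{20618}\right) = -2436529 + \left(- \frac{742249}{- \frac{19}{129} + \frac{43}{17}} + \frac{151109}{10309}\right) = -2436529 + \left(- \frac{742249}{\frac{5224}{2193}} + \frac{151109}{10309}\right) = -2436529 + \left(\left(-742249\right) \frac{2193}{5224} + \frac{151109}{10309}\right) = -2436529 + \left(- \frac{1627752057}{5224} + \frac{151109}{10309}\right) = -2436529 - \frac{16779706562197}{53854216} = - \frac{147997065618461}{53854216}$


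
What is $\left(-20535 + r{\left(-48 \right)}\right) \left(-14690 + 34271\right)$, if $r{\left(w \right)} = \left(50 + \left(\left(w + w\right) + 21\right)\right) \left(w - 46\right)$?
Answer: $-356080485$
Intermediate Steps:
$r{\left(w \right)} = \left(-46 + w\right) \left(71 + 2 w\right)$ ($r{\left(w \right)} = \left(50 + \left(2 w + 21\right)\right) \left(-46 + w\right) = \left(50 + \left(21 + 2 w\right)\right) \left(-46 + w\right) = \left(71 + 2 w\right) \left(-46 + w\right) = \left(-46 + w\right) \left(71 + 2 w\right)$)
$\left(-20535 + r{\left(-48 \right)}\right) \left(-14690 + 34271\right) = \left(-20535 - \left(2258 - 4608\right)\right) \left(-14690 + 34271\right) = \left(-20535 + \left(-3266 + 1008 + 2 \cdot 2304\right)\right) 19581 = \left(-20535 + \left(-3266 + 1008 + 4608\right)\right) 19581 = \left(-20535 + 2350\right) 19581 = \left(-18185\right) 19581 = -356080485$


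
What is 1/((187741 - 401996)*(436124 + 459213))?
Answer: -1/191830428935 ≈ -5.2129e-12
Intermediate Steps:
1/((187741 - 401996)*(436124 + 459213)) = 1/(-214255*895337) = 1/(-191830428935) = -1/191830428935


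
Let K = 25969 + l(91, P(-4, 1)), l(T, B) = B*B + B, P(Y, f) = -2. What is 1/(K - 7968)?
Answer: 1/18003 ≈ 5.5546e-5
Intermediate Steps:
l(T, B) = B + B**2 (l(T, B) = B**2 + B = B + B**2)
K = 25971 (K = 25969 - 2*(1 - 2) = 25969 - 2*(-1) = 25969 + 2 = 25971)
1/(K - 7968) = 1/(25971 - 7968) = 1/18003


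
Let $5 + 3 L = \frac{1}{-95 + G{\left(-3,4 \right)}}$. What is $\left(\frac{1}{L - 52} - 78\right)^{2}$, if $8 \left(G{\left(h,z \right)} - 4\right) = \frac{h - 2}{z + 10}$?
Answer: $\frac{16407881464122009}{2695602465241} \approx 6086.9$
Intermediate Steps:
$G{\left(h,z \right)} = 4 + \frac{-2 + h}{8 \left(10 + z\right)}$ ($G{\left(h,z \right)} = 4 + \frac{\left(h - 2\right) \frac{1}{z + 10}}{8} = 4 + \frac{\left(-2 + h\right) \frac{1}{10 + z}}{8} = 4 + \frac{\frac{1}{10 + z} \left(-2 + h\right)}{8} = 4 + \frac{-2 + h}{8 \left(10 + z\right)}$)
$L = - \frac{51097}{30591}$ ($L = - \frac{5}{3} + \frac{1}{3 \left(-95 + \frac{318 - 3 + 32 \cdot 4}{8 \left(10 + 4\right)}\right)} = - \frac{5}{3} + \frac{1}{3 \left(-95 + \frac{318 - 3 + 128}{8 \cdot 14}\right)} = - \frac{5}{3} + \frac{1}{3 \left(-95 + \frac{1}{8} \cdot \frac{1}{14} \cdot 443\right)} = - \frac{5}{3} + \frac{1}{3 \left(-95 + \frac{443}{112}\right)} = - \frac{5}{3} + \frac{1}{3 \left(- \frac{10197}{112}\right)} = - \frac{5}{3} + \frac{1}{3} \left(- \frac{112}{10197}\right) = - \frac{5}{3} - \frac{112}{30591} = - \frac{51097}{30591} \approx -1.6703$)
$\left(\frac{1}{L - 52} - 78\right)^{2} = \left(\frac{1}{- \frac{51097}{30591} - 52} - 78\right)^{2} = \left(\frac{1}{- \frac{1641829}{30591}} - 78\right)^{2} = \left(- \frac{30591}{1641829} - 78\right)^{2} = \left(- \frac{128093253}{1641829}\right)^{2} = \frac{16407881464122009}{2695602465241}$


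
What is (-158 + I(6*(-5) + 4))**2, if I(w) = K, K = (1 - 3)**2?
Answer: 23716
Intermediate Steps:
K = 4 (K = (-2)**2 = 4)
I(w) = 4
(-158 + I(6*(-5) + 4))**2 = (-158 + 4)**2 = (-154)**2 = 23716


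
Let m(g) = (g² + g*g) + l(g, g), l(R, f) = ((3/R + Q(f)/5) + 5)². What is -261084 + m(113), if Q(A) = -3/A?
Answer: -75184123281/319225 ≈ -2.3552e+5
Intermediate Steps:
l(R, f) = (5 + 3/R - 3/(5*f))² (l(R, f) = ((3/R - 3/f/5) + 5)² = ((3/R - 3/f*(⅕)) + 5)² = ((3/R - 3/(5*f)) + 5)² = (5 + 3/R - 3/(5*f))²)
m(g) = 2*g² + (-3*g + 5*g*(3 + 5*g))²/(25*g⁴) (m(g) = (g² + g*g) + (-3*g + 5*g*(3 + 5*g))²/(25*g²*g²) = (g² + g²) + (-3*g + 5*g*(3 + 5*g))²/(25*g⁴) = 2*g² + (-3*g + 5*g*(3 + 5*g))²/(25*g⁴))
-261084 + m(113) = -261084 + (1/25)*((12 + 25*113)² + 50*113⁴)/113² = -261084 + (1/25)*(1/12769)*((12 + 2825)² + 50*163047361) = -261084 + (1/25)*(1/12769)*(2837² + 8152368050) = -261084 + (1/25)*(1/12769)*(8048569 + 8152368050) = -261084 + (1/25)*(1/12769)*8160416619 = -261084 + 8160416619/319225 = -75184123281/319225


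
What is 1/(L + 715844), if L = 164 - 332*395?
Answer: 1/584868 ≈ 1.7098e-6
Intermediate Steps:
L = -130976 (L = 164 - 131140 = -130976)
1/(L + 715844) = 1/(-130976 + 715844) = 1/584868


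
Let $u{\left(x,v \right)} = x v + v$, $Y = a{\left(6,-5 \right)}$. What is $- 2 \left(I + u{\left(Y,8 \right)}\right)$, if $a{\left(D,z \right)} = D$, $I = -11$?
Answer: $-90$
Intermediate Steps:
$Y = 6$
$u{\left(x,v \right)} = v + v x$ ($u{\left(x,v \right)} = v x + v = v + v x$)
$- 2 \left(I + u{\left(Y,8 \right)}\right) = - 2 \left(-11 + 8 \left(1 + 6\right)\right) = - 2 \left(-11 + 8 \cdot 7\right) = - 2 \left(-11 + 56\right) = \left(-2\right) 45 = -90$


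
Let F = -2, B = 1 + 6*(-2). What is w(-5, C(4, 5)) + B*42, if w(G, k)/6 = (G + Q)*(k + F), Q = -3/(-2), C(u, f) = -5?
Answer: -315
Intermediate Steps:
B = -11 (B = 1 - 12 = -11)
Q = 3/2 (Q = -3*(-1/2) = 3/2 ≈ 1.5000)
w(G, k) = 6*(-2 + k)*(3/2 + G) (w(G, k) = 6*((G + 3/2)*(k - 2)) = 6*((3/2 + G)*(-2 + k)) = 6*((-2 + k)*(3/2 + G)) = 6*(-2 + k)*(3/2 + G))
w(-5, C(4, 5)) + B*42 = (-18 - 12*(-5) + 9*(-5) + 6*(-5)*(-5)) - 11*42 = (-18 + 60 - 45 + 150) - 462 = 147 - 462 = -315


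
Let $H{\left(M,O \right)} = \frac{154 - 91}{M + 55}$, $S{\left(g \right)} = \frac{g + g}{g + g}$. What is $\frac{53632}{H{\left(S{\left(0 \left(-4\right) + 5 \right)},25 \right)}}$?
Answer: $\frac{429056}{9} \approx 47673.0$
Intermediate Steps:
$S{\left(g \right)} = 1$ ($S{\left(g \right)} = \frac{2 g}{2 g} = 2 g \frac{1}{2 g} = 1$)
$H{\left(M,O \right)} = \frac{63}{55 + M}$
$\frac{53632}{H{\left(S{\left(0 \left(-4\right) + 5 \right)},25 \right)}} = \frac{53632}{63 \frac{1}{55 + 1}} = \frac{53632}{63 \cdot \frac{1}{56}} = \frac{53632}{\frac{9}{8}} = 53632 \cdot \frac{8}{9} = \frac{429056}{9}$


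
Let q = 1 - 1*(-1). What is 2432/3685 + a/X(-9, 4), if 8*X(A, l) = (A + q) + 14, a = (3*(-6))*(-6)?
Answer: 3200864/25795 ≈ 124.09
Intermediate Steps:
q = 2 (q = 1 + 1 = 2)
a = 108 (a = -18*(-6) = 108)
X(A, l) = 2 + A/8 (X(A, l) = ((A + 2) + 14)/8 = ((2 + A) + 14)/8 = (16 + A)/8 = 2 + A/8)
2432/3685 + a/X(-9, 4) = 2432/3685 + 108/(2 + (⅛)*(-9)) = 2432*(1/3685) + 108/(2 - 9/8) = 2432/3685 + 108/(7/8) = 2432/3685 + 108*(8/7) = 2432/3685 + 864/7 = 3200864/25795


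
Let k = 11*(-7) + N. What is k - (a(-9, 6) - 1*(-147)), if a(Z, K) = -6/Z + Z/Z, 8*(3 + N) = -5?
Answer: -5503/24 ≈ -229.29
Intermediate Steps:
N = -29/8 (N = -3 + (⅛)*(-5) = -3 - 5/8 = -29/8 ≈ -3.6250)
a(Z, K) = 1 - 6/Z (a(Z, K) = -6/Z + 1 = 1 - 6/Z)
k = -645/8 (k = 11*(-7) - 29/8 = -77 - 29/8 = -645/8 ≈ -80.625)
k - (a(-9, 6) - 1*(-147)) = -645/8 - ((-6 - 9)/(-9) - 1*(-147)) = -645/8 - (-⅑*(-15) + 147) = -645/8 - (5/3 + 147) = -645/8 - 1*446/3 = -645/8 - 446/3 = -5503/24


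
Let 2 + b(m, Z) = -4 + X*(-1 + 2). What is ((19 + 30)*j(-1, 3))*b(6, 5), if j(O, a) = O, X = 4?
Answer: 98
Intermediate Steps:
b(m, Z) = -2 (b(m, Z) = -2 + (-4 + 4*(-1 + 2)) = -2 + (-4 + 4*1) = -2 + (-4 + 4) = -2 + 0 = -2)
((19 + 30)*j(-1, 3))*b(6, 5) = ((19 + 30)*(-1))*(-2) = (49*(-1))*(-2) = -49*(-2) = 98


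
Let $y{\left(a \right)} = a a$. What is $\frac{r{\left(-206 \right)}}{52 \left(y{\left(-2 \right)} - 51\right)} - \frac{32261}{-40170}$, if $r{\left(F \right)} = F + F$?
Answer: $\frac{1834537}{1887990} \approx 0.97169$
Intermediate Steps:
$y{\left(a \right)} = a^{2}$
$r{\left(F \right)} = 2 F$
$\frac{r{\left(-206 \right)}}{52 \left(y{\left(-2 \right)} - 51\right)} - \frac{32261}{-40170} = \frac{2 \left(-206\right)}{52 \left(\left(-2\right)^{2} - 51\right)} - \frac{32261}{-40170} = - \frac{412}{52 \left(4 - 51\right)} - - \frac{32261}{40170} = - \frac{412}{52 \left(-47\right)} + \frac{32261}{40170} = - \frac{412}{-2444} + \frac{32261}{40170} = \left(-412\right) \left(- \frac{1}{2444}\right) + \frac{32261}{40170} = \frac{103}{611} + \frac{32261}{40170} = \frac{1834537}{1887990}$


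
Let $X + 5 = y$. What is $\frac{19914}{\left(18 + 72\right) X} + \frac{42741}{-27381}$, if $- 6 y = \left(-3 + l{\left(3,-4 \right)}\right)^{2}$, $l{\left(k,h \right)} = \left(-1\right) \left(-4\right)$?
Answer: $- \frac{62793311}{1414685} \approx -44.387$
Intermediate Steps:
$l{\left(k,h \right)} = 4$
$y = - \frac{1}{6}$ ($y = - \frac{\left(-3 + 4\right)^{2}}{6} = - \frac{1^{2}}{6} = \left(- \frac{1}{6}\right) 1 = - \frac{1}{6} \approx -0.16667$)
$X = - \frac{31}{6}$ ($X = -5 - \frac{1}{6} = - \frac{31}{6} \approx -5.1667$)
$\frac{19914}{\left(18 + 72\right) X} + \frac{42741}{-27381} = \frac{19914}{\left(18 + 72\right) \left(- \frac{31}{6}\right)} + \frac{42741}{-27381} = \frac{19914}{90 \left(- \frac{31}{6}\right)} + 42741 \left(- \frac{1}{27381}\right) = \frac{19914}{-465} - \frac{14247}{9127} = 19914 \left(- \frac{1}{465}\right) - \frac{14247}{9127} = - \frac{6638}{155} - \frac{14247}{9127} = - \frac{62793311}{1414685}$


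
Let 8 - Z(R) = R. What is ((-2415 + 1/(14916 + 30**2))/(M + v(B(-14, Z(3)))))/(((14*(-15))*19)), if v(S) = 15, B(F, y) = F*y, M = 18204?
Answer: 38195639/1149725298960 ≈ 3.3222e-5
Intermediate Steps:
Z(R) = 8 - R
((-2415 + 1/(14916 + 30**2))/(M + v(B(-14, Z(3)))))/(((14*(-15))*19)) = ((-2415 + 1/(14916 + 30**2))/(18204 + 15))/(((14*(-15))*19)) = ((-2415 + 1/(14916 + 900))/18219)/((-210*19)) = ((-2415 + 1/15816)*(1/18219))/(-3990) = ((-2415 + 1/15816)*(1/18219))*(-1/3990) = -38195639/15816*1/18219*(-1/3990) = -38195639/288151704*(-1/3990) = 38195639/1149725298960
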